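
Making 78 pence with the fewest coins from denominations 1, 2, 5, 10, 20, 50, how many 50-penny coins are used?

Use the largest denomination that fits, subtract, and repeat.
78 − 1×50→28 − 1×20→8 − 1×5→3 − 1×2→1 − 1×1→0
Count of 50: 1

1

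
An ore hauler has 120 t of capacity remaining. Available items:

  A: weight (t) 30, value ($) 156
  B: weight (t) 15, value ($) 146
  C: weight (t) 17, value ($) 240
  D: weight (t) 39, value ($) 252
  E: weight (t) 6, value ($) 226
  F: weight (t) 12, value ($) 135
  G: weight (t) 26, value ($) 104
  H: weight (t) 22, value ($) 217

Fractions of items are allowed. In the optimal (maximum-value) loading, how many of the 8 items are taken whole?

6

Sort by value per unit weight and fill in that order.
Ratios (sorted): E 37.67, C 14.12, F 11.25, H 9.86, B 9.73, D 6.46, A 5.20, G 4.00
take E (6 @ 226); take C (17 @ 240); take F (12 @ 135); take H (22 @ 217); take B (15 @ 146); take D (39 @ 252); take 9/30 of A → 46.80. Capacity used 120/120.
6 item(s) taken whole; one partial (take 9/30 of A).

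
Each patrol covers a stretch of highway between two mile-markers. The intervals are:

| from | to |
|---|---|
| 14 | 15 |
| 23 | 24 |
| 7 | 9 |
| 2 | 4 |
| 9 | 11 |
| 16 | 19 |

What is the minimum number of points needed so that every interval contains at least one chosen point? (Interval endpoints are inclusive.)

Sort by right endpoint; whenever an interval is uncovered, place a point at its right end.
By right end: [2,4]  [7,9]  [9,11]  [14,15]  [16,19]  [23,24]
[2,4] uncovered → point at 4; [7,9] uncovered → point at 9; [14,15] uncovered → point at 15; [16,19] uncovered → point at 19; [23,24] uncovered → point at 24.
Points: 4, 9, 15, 19, 24 (5 total).

5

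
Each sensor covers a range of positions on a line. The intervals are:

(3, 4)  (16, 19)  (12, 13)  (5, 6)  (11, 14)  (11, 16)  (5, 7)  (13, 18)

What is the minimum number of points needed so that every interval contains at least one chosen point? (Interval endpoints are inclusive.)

4

Process intervals by earliest right end; each time one isn't hit yet, stab at its right endpoint.
Sorted: [3,4] [5,6] [5,7] [12,13] [11,14] [11,16] [13,18] [16,19]
{[3,4]} hit by 4; {[5,6],[5,7]} hit by 6; {[12,13],[11,14],[11,16],[13,18]} hit by 13; {[16,19]} hit by 19.
Points: 4, 6, 13, 19 (4 total).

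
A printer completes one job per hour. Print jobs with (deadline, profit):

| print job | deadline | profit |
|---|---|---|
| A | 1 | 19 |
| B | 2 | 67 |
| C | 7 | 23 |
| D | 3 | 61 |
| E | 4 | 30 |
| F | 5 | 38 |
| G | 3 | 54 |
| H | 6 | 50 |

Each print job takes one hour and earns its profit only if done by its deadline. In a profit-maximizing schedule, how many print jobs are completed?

7

Take jobs in profit order; each goes to the latest open slot no later than its deadline.
Profit order: B=67 D=61 G=54 H=50 F=38 E=30 C=23 A=19
Assign: B→slot 2, D→slot 3, G→slot 1, H→slot 6, F→slot 5, E→slot 4, C→slot 7, A skipped.
Slots: [1:G] [2:B] [3:D] [4:E] [5:F] [6:H] [7:C]
7 of 8 scheduled.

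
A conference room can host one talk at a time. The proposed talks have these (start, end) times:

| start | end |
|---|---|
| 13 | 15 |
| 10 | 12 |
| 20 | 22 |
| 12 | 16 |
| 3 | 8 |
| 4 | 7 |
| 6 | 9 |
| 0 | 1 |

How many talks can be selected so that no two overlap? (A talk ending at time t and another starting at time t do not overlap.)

Sorted by end: (0,1)  (4,7)  (3,8)  (6,9)  (10,12)  (13,15)  (12,16)  (20,22)
take (0,1); take (4,7); take (10,12); take (13,15); skip (12,16); take (20,22).
Selected 5 talks.

5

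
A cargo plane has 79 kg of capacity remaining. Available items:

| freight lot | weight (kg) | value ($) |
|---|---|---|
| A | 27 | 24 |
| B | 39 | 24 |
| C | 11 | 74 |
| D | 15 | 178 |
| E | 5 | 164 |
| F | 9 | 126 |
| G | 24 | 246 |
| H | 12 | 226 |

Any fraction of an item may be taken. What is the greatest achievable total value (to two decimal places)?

Ratios (sorted): E 32.80, H 18.83, F 14.00, D 11.87, G 10.25, C 6.73, A 0.89, B 0.62
take E (5 @ 164); take H (12 @ 226); take F (9 @ 126); take D (15 @ 178); take G (24 @ 246); take C (11 @ 74); take 3/27 of A → 2.67. Capacity used 79/79.
Total value = 1016.67

1016.67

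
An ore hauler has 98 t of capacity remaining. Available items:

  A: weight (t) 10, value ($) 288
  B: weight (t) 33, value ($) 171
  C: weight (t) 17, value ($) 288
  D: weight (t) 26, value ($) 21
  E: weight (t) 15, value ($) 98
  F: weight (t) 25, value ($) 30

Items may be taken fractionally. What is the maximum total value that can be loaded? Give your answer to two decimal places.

Order: A (288/10=28.80) > C (288/17=16.94) > E (98/15=6.53) > B (171/33=5.18) > F (30/25=1.20) > D (21/26=0.81)
Fill: take A (10 @ 288) → take C (17 @ 288) → take E (15 @ 98) → take B (33 @ 171) → take 23/25 of F → 27.60; 98/98 used.
Total value = 872.60

872.60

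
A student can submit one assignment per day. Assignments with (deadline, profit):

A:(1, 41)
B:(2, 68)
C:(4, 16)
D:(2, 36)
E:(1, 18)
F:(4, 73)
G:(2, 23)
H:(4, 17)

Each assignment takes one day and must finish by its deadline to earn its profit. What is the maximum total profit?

199

Take jobs in profit order; each goes to the latest open slot no later than its deadline.
Profit order: F=73 B=68 A=41 D=36 G=23 E=18 H=17 C=16
Assign: F→slot 4, B→slot 2, A→slot 1, D skipped, G skipped, E skipped, H→slot 3, C skipped.
Slots: [1:A] [2:B] [3:H] [4:F]
Profit = 41 + 68 + 17 + 73 = 199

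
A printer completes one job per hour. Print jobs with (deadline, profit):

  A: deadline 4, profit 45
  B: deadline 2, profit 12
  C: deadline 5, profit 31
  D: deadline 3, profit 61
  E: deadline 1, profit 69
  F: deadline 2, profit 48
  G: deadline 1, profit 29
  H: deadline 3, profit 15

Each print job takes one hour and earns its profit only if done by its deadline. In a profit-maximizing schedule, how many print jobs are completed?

5

Take jobs in profit order; each goes to the latest open slot no later than its deadline.
By profit: E(d1,69), D(d3,61), F(d2,48), A(d4,45), C(d5,31), G(d1,29), H(d3,15), B(d2,12)
E→slot 1; D→slot 3; F→slot 2; A→slot 4; C→slot 5; G skipped; H skipped; B skipped.
5 of 8 scheduled.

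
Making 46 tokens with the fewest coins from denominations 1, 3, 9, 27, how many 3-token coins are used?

0

Use the largest denomination that fits, subtract, and repeat.
46 = 1×27 + 2×9 + 1×1
Count of 3: 0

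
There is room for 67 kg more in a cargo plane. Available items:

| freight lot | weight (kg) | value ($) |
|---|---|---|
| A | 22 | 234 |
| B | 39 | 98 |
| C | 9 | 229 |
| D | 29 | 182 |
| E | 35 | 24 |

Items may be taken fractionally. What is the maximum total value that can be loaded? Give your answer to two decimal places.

Greedy by value/weight ratio, highest first.
Order: C (229/9=25.44) > A (234/22=10.64) > D (182/29=6.28) > B (98/39=2.51) > E (24/35=0.69)
Fill: take C (9 @ 229) → take A (22 @ 234) → take D (29 @ 182) → take 7/39 of B → 17.59; 67/67 used.
Total value = 662.59

662.59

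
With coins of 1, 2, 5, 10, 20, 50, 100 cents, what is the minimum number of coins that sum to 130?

Use the largest denomination that fits, subtract, and repeat.
130 = 1×100 + 1×20 + 1×10
Total coins = 1 + 1 + 1 = 3

3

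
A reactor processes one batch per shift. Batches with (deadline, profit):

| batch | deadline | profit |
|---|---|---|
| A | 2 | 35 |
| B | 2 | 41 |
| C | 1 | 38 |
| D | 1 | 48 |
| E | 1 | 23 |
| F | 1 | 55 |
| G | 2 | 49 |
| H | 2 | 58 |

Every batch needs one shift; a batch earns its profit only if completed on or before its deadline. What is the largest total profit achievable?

Take jobs in profit order; each goes to the latest open slot no later than its deadline.
Profit order: H=58 F=55 G=49 D=48 B=41 C=38 A=35 E=23
Assign: H→slot 2, F→slot 1, G skipped, D skipped, B skipped, C skipped, A skipped, E skipped.
Slots: [1:F] [2:H]
Profit = 55 + 58 = 113

113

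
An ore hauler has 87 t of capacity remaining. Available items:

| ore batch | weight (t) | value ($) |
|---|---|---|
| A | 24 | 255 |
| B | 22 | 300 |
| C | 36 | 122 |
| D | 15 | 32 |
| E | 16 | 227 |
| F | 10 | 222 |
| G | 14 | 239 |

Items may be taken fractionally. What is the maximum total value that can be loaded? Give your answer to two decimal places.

Ratios (sorted): F 22.20, G 17.07, E 14.19, B 13.64, A 10.62, C 3.39, D 2.13
take F (10 @ 222); take G (14 @ 239); take E (16 @ 227); take B (22 @ 300); take A (24 @ 255); take 1/36 of C → 3.39. Capacity used 87/87.
Total value = 1246.39

1246.39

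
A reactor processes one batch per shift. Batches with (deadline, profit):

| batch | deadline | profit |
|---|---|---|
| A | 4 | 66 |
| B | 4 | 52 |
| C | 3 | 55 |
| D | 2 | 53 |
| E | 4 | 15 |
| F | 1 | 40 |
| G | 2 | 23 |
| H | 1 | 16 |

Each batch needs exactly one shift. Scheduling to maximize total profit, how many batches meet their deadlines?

4

Take jobs in profit order; each goes to the latest open slot no later than its deadline.
By profit: A(d4,66), C(d3,55), D(d2,53), B(d4,52), F(d1,40), G(d2,23), H(d1,16), E(d4,15)
A→slot 4; C→slot 3; D→slot 2; B→slot 1; F skipped; G skipped; H skipped; E skipped.
4 of 8 scheduled.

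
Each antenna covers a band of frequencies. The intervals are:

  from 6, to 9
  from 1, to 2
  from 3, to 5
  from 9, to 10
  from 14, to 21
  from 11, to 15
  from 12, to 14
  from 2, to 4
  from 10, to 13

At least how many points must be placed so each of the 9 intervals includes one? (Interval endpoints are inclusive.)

5

Sort by right endpoint; whenever an interval is uncovered, place a point at its right end.
Sorted: [1,2] [2,4] [3,5] [6,9] [9,10] [10,13] [12,14] [11,15] [14,21]
{[1,2],[2,4]} hit by 2; {[3,5]} hit by 5; {[6,9],[9,10]} hit by 9; {[10,13],[12,14],[11,15]} hit by 13; {[14,21]} hit by 21.
Points: 2, 5, 9, 13, 21 (5 total).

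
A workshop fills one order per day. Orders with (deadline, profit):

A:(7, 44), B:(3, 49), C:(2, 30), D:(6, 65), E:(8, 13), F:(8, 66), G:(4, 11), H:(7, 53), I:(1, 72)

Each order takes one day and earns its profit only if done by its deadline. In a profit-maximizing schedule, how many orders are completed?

Sort by profit descending; place each in the latest free slot ≤ its deadline.
Profit order: I=72 F=66 D=65 H=53 B=49 A=44 C=30 E=13 G=11
Assign: I→slot 1, F→slot 8, D→slot 6, H→slot 7, B→slot 3, A→slot 5, C→slot 2, E→slot 4, G skipped.
Slots: [1:I] [2:C] [3:B] [4:E] [5:A] [6:D] [7:H] [8:F]
8 of 9 scheduled.

8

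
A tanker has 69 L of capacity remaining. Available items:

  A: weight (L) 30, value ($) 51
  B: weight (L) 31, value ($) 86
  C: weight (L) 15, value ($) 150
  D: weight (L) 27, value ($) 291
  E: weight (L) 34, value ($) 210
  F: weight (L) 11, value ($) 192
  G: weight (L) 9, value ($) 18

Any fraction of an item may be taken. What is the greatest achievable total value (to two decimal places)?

Ratios (sorted): F 17.45, D 10.78, C 10.00, E 6.18, B 2.77, G 2.00, A 1.70
take F (11 @ 192); take D (27 @ 291); take C (15 @ 150); take 16/34 of E → 98.82. Capacity used 69/69.
Total value = 731.82

731.82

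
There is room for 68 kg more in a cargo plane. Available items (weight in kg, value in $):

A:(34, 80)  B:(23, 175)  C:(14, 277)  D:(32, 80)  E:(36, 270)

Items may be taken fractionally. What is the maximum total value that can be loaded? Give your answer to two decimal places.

Greedy by value/weight ratio, highest first.
Ratios (sorted): C 19.79, B 7.61, E 7.50, D 2.50, A 2.35
take C (14 @ 277); take B (23 @ 175); take 31/36 of E → 232.50. Capacity used 68/68.
Total value = 684.50

684.50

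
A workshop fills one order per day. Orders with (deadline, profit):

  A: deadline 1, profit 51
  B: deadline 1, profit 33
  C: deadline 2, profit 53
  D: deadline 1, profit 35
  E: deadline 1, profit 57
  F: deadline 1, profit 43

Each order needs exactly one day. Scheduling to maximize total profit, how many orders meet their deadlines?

Sort by profit descending; place each in the latest free slot ≤ its deadline.
Profit order: E=57 C=53 A=51 F=43 D=35 B=33
Assign: E→slot 1, C→slot 2, A skipped, F skipped, D skipped, B skipped.
Slots: [1:E] [2:C]
2 of 6 scheduled.

2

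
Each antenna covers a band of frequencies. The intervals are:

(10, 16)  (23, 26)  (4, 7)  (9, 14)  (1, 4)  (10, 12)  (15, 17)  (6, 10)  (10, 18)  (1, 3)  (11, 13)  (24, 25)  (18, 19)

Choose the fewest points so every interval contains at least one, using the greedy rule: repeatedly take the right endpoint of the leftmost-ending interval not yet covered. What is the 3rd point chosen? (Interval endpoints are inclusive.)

Sorted: [1,3] [1,4] [4,7] [6,10] [10,12] [11,13] [9,14] [10,16] [15,17] [10,18] [18,19] [24,25] [23,26]
{[1,3],[1,4]} hit by 3; {[4,7],[6,10]} hit by 7; {[10,12],[11,13],[9,14],[10,16]} hit by 12; {[15,17],[10,18]} hit by 17; {[18,19]} hit by 19; {[24,25],[23,26]} hit by 25.
Points: 3, 7, 12, 17, 19, 25 (6 total).

12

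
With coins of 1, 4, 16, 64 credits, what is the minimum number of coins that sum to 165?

Greedy: take as many of the largest coin as possible, then repeat with the remainder.
165 = 2×64 + 2×16 + 1×4 + 1×1
Total coins = 2 + 2 + 1 + 1 = 6

6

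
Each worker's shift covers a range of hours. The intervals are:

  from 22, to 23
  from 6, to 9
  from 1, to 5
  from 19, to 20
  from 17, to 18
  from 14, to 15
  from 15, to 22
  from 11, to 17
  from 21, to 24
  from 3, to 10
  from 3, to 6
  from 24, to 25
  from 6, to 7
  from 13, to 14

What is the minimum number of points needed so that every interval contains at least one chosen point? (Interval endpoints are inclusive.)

By right end: [1,5]  [3,6]  [6,7]  [6,9]  [3,10]  [13,14]  [14,15]  [11,17]  [17,18]  [19,20]  [15,22]  [22,23]  [21,24]  [24,25]
[1,5] uncovered → point at 5; [6,7] uncovered → point at 7; [13,14] uncovered → point at 14; [17,18] uncovered → point at 18; [19,20] uncovered → point at 20; [22,23] uncovered → point at 23; [24,25] uncovered → point at 25.
Points: 5, 7, 14, 18, 20, 23, 25 (7 total).

7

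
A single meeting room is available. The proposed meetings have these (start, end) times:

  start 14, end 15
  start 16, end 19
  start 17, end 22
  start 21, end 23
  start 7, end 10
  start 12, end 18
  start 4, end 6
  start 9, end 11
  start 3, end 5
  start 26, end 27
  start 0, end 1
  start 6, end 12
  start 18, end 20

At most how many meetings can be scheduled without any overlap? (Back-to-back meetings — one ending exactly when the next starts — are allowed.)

By end time: (0,1), (3,5), (4,6), (7,10), (9,11), (6,12), (14,15), (12,18), (16,19), (18,20), (17,22), (21,23), (26,27).
Pick (0,1); next start ≥ 1 → (3,5); next start ≥ 5 → (7,10); next start ≥ 10 → (14,15); next start ≥ 15 → (16,19); next start ≥ 19 → (21,23); next start ≥ 23 → (26,27).
Selected 7 meetings.

7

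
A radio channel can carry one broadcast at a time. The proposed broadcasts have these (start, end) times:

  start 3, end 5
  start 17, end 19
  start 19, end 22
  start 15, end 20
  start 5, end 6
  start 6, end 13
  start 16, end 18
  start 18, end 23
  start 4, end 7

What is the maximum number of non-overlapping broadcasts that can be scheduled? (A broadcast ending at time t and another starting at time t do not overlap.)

5

Sort by end time and greedily take each interval whose start is ≥ the last chosen end.
Sorted by end: (3,5)  (5,6)  (4,7)  (6,13)  (16,18)  (17,19)  (15,20)  (19,22)  (18,23)
take (3,5); take (5,6); take (6,13); take (16,18); skip (15,20); take (19,22).
Selected 5 broadcasts.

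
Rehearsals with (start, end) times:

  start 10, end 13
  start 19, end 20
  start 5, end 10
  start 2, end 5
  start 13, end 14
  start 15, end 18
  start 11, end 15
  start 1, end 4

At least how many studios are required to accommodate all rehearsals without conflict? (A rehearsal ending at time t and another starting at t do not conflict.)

2

Count concurrent intervals with a sweep; the peak is the room count.
Events (time:±→running): 1:+→1 2:+→2 … peak 2.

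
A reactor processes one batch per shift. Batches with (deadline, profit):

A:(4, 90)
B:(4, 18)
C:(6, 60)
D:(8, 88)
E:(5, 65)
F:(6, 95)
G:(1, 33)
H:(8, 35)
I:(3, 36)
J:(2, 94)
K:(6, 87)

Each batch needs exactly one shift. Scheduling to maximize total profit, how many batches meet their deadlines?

8

Sort by profit descending; place each in the latest free slot ≤ its deadline.
Profit order: F=95 J=94 A=90 D=88 K=87 E=65 C=60 I=36 H=35 G=33 B=18
Assign: F→slot 6, J→slot 2, A→slot 4, D→slot 8, K→slot 5, E→slot 3, C→slot 1, I skipped, H→slot 7, G skipped, B skipped.
Slots: [1:C] [2:J] [3:E] [4:A] [5:K] [6:F] [7:H] [8:D]
8 of 11 scheduled.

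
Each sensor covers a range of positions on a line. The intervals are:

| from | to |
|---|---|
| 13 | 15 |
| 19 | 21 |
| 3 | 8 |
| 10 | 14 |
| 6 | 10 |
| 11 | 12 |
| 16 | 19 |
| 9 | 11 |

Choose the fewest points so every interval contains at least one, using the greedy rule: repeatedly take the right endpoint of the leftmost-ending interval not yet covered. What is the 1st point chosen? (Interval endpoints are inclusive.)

8

Sort by right endpoint; whenever an interval is uncovered, place a point at its right end.
Sorted: [3,8] [6,10] [9,11] [11,12] [10,14] [13,15] [16,19] [19,21]
{[3,8],[6,10]} hit by 8; {[9,11],[11,12],[10,14]} hit by 11; {[13,15]} hit by 15; {[16,19],[19,21]} hit by 19.
Points: 8, 11, 15, 19 (4 total).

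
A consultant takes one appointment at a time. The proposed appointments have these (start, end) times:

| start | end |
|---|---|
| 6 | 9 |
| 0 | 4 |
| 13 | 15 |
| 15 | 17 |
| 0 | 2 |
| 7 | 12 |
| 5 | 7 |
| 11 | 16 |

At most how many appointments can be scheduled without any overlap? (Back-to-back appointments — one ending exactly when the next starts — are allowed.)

Greedy by earliest finish: after sorting by end time, pick each interval compatible with the last pick.
By end time: (0,2), (0,4), (5,7), (6,9), (7,12), (13,15), (11,16), (15,17).
Pick (0,2); next start ≥ 2 → (5,7); next start ≥ 7 → (7,12); next start ≥ 12 → (13,15); next start ≥ 15 → (15,17).
Selected 5 appointments.

5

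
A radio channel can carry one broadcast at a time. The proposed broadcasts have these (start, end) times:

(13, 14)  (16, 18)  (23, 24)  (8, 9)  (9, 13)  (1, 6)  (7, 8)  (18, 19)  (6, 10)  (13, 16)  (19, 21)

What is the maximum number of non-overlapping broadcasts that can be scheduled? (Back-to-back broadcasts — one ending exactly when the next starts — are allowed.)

9

Order by finish time; keep every interval that doesn't clash with the previous kept one.
By end time: (1,6), (7,8), (8,9), (6,10), (9,13), (13,14), (13,16), (16,18), (18,19), (19,21), (23,24).
Pick (1,6); next start ≥ 6 → (7,8); next start ≥ 8 → (8,9); next start ≥ 9 → (9,13); next start ≥ 13 → (13,14); next start ≥ 14 → (16,18); next start ≥ 18 → (18,19); next start ≥ 19 → (19,21); next start ≥ 21 → (23,24).
Selected 9 broadcasts.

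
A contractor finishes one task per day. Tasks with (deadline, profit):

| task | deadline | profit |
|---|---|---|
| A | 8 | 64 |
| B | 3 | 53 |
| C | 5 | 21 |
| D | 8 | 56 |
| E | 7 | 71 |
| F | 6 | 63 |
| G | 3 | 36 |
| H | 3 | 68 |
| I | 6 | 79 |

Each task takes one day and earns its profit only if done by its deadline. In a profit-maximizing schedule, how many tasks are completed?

By profit: I(d6,79), E(d7,71), H(d3,68), A(d8,64), F(d6,63), D(d8,56), B(d3,53), G(d3,36), C(d5,21)
I→slot 6; E→slot 7; H→slot 3; A→slot 8; F→slot 5; D→slot 4; B→slot 2; G→slot 1; C skipped.
8 of 9 scheduled.

8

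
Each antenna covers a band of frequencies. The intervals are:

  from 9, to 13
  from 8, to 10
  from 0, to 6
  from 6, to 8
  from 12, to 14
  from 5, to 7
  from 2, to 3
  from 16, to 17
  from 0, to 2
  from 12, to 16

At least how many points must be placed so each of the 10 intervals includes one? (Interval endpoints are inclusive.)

Process intervals by earliest right end; each time one isn't hit yet, stab at its right endpoint.
Sorted: [0,2] [2,3] [0,6] [5,7] [6,8] [8,10] [9,13] [12,14] [12,16] [16,17]
{[0,2],[2,3],[0,6]} hit by 2; {[5,7],[6,8]} hit by 7; {[8,10],[9,13]} hit by 10; {[12,14],[12,16]} hit by 14; {[16,17]} hit by 17.
Points: 2, 7, 10, 14, 17 (5 total).

5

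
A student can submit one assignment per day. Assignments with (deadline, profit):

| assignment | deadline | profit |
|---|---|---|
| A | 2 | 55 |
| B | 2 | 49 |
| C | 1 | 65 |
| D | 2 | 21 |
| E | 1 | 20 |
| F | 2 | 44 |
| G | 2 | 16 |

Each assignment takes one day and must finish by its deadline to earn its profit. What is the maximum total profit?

120

Sort by profit descending; place each in the latest free slot ≤ its deadline.
Profit order: C=65 A=55 B=49 F=44 D=21 E=20 G=16
Assign: C→slot 1, A→slot 2, B skipped, F skipped, D skipped, E skipped, G skipped.
Slots: [1:C] [2:A]
Profit = 65 + 55 = 120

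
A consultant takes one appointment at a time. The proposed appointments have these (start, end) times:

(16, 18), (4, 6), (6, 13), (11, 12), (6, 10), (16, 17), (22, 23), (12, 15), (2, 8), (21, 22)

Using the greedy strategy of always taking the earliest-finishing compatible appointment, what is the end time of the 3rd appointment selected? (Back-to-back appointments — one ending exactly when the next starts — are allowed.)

By end time: (4,6), (2,8), (6,10), (11,12), (6,13), (12,15), (16,17), (16,18), (21,22), (22,23).
Pick (4,6); next start ≥ 6 → (6,10); next start ≥ 10 → (11,12); next start ≥ 12 → (12,15); next start ≥ 15 → (16,17); next start ≥ 17 → (21,22); next start ≥ 22 → (22,23).
Selected: (4,6) (6,10) (11,12) (12,15) (16,17) (21,22) (22,23)

12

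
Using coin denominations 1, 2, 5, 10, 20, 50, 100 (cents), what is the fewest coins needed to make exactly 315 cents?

5

Greedy: take as many of the largest coin as possible, then repeat with the remainder.
315 = 3×100 + 1×10 + 1×5
Total coins = 3 + 1 + 1 = 5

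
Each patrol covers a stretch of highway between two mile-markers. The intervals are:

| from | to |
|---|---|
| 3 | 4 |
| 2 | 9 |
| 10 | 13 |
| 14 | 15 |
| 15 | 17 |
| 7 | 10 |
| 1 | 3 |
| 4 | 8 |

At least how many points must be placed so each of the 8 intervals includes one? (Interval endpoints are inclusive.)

4

Sort by right endpoint; whenever an interval is uncovered, place a point at its right end.
Sorted: [1,3] [3,4] [4,8] [2,9] [7,10] [10,13] [14,15] [15,17]
{[1,3],[3,4]} hit by 3; {[4,8],[2,9],[7,10]} hit by 8; {[10,13]} hit by 13; {[14,15],[15,17]} hit by 15.
Points: 3, 8, 13, 15 (4 total).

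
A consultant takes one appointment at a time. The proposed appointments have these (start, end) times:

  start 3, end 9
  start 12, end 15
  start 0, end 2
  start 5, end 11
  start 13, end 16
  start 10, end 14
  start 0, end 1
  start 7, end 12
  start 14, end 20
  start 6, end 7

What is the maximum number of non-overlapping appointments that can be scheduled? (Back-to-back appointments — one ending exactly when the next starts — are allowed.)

4

Order by finish time; keep every interval that doesn't clash with the previous kept one.
By end time: (0,1), (0,2), (6,7), (3,9), (5,11), (7,12), (10,14), (12,15), (13,16), (14,20).
Pick (0,1); next start ≥ 1 → (6,7); next start ≥ 7 → (7,12); next start ≥ 12 → (12,15).
Selected 4 appointments.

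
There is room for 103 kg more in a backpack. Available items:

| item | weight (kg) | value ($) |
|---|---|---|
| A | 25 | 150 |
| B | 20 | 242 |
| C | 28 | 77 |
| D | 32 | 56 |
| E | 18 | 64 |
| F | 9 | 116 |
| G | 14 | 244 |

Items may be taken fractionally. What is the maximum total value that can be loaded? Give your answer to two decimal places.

862.75

Order: G (244/14=17.43) > F (116/9=12.89) > B (242/20=12.10) > A (150/25=6.00) > E (64/18=3.56) > C (77/28=2.75) > D (56/32=1.75)
Fill: take G (14 @ 244) → take F (9 @ 116) → take B (20 @ 242) → take A (25 @ 150) → take E (18 @ 64) → take 17/28 of C → 46.75; 103/103 used.
Total value = 862.75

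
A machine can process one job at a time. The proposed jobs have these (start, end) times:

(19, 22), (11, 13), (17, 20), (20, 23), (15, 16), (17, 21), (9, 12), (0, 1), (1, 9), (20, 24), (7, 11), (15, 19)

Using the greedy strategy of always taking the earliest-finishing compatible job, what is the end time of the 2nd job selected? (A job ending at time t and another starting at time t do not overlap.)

9

Sorted by end: (0,1)  (1,9)  (7,11)  (9,12)  (11,13)  (15,16)  (15,19)  (17,20)  (17,21)  (19,22)  (20,23)  (20,24)
take (0,1); take (1,9); skip (7,11); take (9,12); take (15,16); skip (15,19); take (17,20); take (20,23).
Selected: (0,1) (1,9) (9,12) (15,16) (17,20) (20,23)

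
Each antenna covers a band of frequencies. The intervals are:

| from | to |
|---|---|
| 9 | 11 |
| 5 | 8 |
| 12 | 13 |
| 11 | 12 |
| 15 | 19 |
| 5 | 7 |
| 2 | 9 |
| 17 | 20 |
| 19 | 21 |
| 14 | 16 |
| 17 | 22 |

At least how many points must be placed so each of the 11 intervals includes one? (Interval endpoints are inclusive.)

5

By right end: [5,7]  [5,8]  [2,9]  [9,11]  [11,12]  [12,13]  [14,16]  [15,19]  [17,20]  [19,21]  [17,22]
[5,7] uncovered → point at 7; [9,11] uncovered → point at 11; [12,13] uncovered → point at 13; [14,16] uncovered → point at 16; [17,20] uncovered → point at 20.
Points: 7, 11, 13, 16, 20 (5 total).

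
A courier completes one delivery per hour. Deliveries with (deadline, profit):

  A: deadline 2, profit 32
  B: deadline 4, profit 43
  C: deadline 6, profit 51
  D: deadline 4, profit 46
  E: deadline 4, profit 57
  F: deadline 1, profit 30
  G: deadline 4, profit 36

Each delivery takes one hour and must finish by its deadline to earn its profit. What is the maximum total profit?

Profit order: E=57 C=51 D=46 B=43 G=36 A=32 F=30
Assign: E→slot 4, C→slot 6, D→slot 3, B→slot 2, G→slot 1, A skipped, F skipped.
Slots: [1:G] [2:B] [3:D] [4:E] [6:C]
Profit = 36 + 43 + 46 + 57 + 51 = 233

233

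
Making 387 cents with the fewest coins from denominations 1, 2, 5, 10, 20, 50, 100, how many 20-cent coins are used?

Use the largest denomination that fits, subtract, and repeat.
387 − 3×100→87 − 1×50→37 − 1×20→17 − 1×10→7 − 1×5→2 − 1×2→0
Count of 20: 1

1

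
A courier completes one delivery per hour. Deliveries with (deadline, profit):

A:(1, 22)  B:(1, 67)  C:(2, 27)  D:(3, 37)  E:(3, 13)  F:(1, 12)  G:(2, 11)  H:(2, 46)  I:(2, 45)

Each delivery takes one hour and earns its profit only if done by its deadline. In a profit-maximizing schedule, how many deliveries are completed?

3

Sort by profit descending; place each in the latest free slot ≤ its deadline.
By profit: B(d1,67), H(d2,46), I(d2,45), D(d3,37), C(d2,27), A(d1,22), E(d3,13), F(d1,12), G(d2,11)
B→slot 1; H→slot 2; I skipped; D→slot 3; C skipped; A skipped; E skipped; F skipped; G skipped.
3 of 9 scheduled.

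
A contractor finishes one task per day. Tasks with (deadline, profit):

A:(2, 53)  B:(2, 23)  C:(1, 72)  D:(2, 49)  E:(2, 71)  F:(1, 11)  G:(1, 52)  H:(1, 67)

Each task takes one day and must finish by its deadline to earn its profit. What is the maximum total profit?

143

By profit: C(d1,72), E(d2,71), H(d1,67), A(d2,53), G(d1,52), D(d2,49), B(d2,23), F(d1,11)
C→slot 1; E→slot 2; H skipped; A skipped; G skipped; D skipped; B skipped; F skipped.
Profit = 72 + 71 = 143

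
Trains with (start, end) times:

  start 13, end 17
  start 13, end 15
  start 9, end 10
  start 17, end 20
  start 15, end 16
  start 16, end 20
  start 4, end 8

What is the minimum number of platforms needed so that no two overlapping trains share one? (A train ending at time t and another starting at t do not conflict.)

Count concurrent intervals with a sweep; the peak is the room count.
starts: [4, 9, 13, 13, 15, 16, 17]
ends:   [8, 10, 15, 16, 17, 20, 20]
s4→1 e8→0 s9→1 e10→0 s13→1 s13→2  — peak 2.

2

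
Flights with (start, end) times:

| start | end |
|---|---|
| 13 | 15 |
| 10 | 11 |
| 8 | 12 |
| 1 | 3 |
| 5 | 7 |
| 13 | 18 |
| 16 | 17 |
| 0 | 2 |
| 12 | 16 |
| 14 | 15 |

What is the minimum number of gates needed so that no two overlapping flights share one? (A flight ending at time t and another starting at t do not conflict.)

4

Events (time:±→running): 0:+→1 1:+→2 2:-→1 3:-→0 5:+→1 7:-→0 8:+→1 10:+→2 11:-→1 12:-→0 12:+→1 13:+→2 13:+→3 14:+→4 … peak 4.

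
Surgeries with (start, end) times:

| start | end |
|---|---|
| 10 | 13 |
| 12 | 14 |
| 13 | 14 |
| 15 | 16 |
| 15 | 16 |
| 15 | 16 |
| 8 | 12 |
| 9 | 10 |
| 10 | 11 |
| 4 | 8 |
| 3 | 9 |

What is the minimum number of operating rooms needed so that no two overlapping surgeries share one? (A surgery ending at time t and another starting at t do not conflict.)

3

The answer is the maximum number of intervals overlapping at any instant.
Events (time:±→running): 3:+→1 4:+→2 8:-→1 8:+→2 9:-→1 9:+→2 10:-→1 10:+→2 10:+→3 … peak 3.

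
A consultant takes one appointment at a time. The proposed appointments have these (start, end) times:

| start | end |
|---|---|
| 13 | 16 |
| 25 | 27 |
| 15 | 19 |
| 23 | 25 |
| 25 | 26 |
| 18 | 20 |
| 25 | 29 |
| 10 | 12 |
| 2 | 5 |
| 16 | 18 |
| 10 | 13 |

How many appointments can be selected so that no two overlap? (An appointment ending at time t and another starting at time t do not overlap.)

7

Greedy by earliest finish: after sorting by end time, pick each interval compatible with the last pick.
Sorted by end: (2,5)  (10,12)  (10,13)  (13,16)  (16,18)  (15,19)  (18,20)  (23,25)  (25,26)  (25,27)  (25,29)
take (2,5); take (10,12); take (13,16); take (16,18); take (18,20); take (23,25); take (25,26); skip (25,27).
Selected 7 appointments.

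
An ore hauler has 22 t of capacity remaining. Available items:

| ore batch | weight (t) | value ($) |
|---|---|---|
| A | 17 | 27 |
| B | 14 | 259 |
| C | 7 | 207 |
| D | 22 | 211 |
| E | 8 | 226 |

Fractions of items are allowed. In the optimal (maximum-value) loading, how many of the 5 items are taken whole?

Ratios (sorted): C 29.57, E 28.25, B 18.50, D 9.59, A 1.59
take C (7 @ 207); take E (8 @ 226); take 7/14 of B → 129.50. Capacity used 22/22.
2 item(s) taken whole; one partial (take 7/14 of B).

2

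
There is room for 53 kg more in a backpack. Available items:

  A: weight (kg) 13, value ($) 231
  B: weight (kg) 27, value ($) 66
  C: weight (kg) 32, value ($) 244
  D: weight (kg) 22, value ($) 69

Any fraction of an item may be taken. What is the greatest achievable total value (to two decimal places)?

Ratios (sorted): A 17.77, C 7.62, D 3.14, B 2.44
take A (13 @ 231); take C (32 @ 244); take 8/22 of D → 25.09. Capacity used 53/53.
Total value = 500.09

500.09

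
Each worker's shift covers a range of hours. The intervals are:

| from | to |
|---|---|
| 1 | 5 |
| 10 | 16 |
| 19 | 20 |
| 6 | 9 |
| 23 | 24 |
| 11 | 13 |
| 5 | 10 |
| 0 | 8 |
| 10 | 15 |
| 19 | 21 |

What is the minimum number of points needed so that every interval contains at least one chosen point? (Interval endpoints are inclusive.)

By right end: [1,5]  [0,8]  [6,9]  [5,10]  [11,13]  [10,15]  [10,16]  [19,20]  [19,21]  [23,24]
[1,5] uncovered → point at 5; [6,9] uncovered → point at 9; [11,13] uncovered → point at 13; [19,20] uncovered → point at 20; [23,24] uncovered → point at 24.
Points: 5, 9, 13, 20, 24 (5 total).

5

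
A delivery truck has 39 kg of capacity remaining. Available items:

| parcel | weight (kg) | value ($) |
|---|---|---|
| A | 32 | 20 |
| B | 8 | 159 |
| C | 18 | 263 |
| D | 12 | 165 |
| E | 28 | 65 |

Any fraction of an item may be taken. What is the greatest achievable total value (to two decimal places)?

589.32

Sort by value per unit weight and fill in that order.
Ratios (sorted): B 19.88, C 14.61, D 13.75, E 2.32, A 0.62
take B (8 @ 159); take C (18 @ 263); take D (12 @ 165); take 1/28 of E → 2.32. Capacity used 39/39.
Total value = 589.32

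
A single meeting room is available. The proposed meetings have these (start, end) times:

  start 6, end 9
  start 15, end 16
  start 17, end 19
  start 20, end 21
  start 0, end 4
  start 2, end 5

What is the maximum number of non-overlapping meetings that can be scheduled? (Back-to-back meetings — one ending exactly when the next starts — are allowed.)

Greedy by earliest finish: after sorting by end time, pick each interval compatible with the last pick.
By end time: (0,4), (2,5), (6,9), (15,16), (17,19), (20,21).
Pick (0,4); next start ≥ 4 → (6,9); next start ≥ 9 → (15,16); next start ≥ 16 → (17,19); next start ≥ 19 → (20,21).
Selected 5 meetings.

5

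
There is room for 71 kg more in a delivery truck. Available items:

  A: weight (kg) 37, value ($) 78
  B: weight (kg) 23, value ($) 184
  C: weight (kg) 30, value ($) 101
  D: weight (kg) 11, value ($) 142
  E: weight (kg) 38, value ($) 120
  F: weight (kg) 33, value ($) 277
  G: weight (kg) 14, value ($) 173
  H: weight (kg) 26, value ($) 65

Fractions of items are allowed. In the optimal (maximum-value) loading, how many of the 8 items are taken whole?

Sort by value per unit weight and fill in that order.
Ratios (sorted): D 12.91, G 12.36, F 8.39, B 8.00, C 3.37, E 3.16, H 2.50, A 2.11
take D (11 @ 142); take G (14 @ 173); take F (33 @ 277); take 13/23 of B → 104.00. Capacity used 71/71.
3 item(s) taken whole; one partial (take 13/23 of B).

3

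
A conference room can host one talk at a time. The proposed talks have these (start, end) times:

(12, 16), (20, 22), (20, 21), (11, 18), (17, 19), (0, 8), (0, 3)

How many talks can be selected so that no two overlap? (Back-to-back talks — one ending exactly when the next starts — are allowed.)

Sorted by end: (0,3)  (0,8)  (12,16)  (11,18)  (17,19)  (20,21)  (20,22)
take (0,3); take (12,16); skip (11,18); take (17,19); take (20,21); skip (20,22).
Selected 4 talks.

4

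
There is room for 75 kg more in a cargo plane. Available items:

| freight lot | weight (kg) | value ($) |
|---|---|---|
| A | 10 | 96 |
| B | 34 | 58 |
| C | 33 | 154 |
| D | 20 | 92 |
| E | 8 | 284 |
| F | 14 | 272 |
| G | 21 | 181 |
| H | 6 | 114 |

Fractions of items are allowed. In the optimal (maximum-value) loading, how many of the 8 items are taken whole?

5

Sort by value per unit weight and fill in that order.
Order: E (284/8=35.50) > F (272/14=19.43) > H (114/6=19.00) > A (96/10=9.60) > G (181/21=8.62) > C (154/33=4.67) > D (92/20=4.60) > B (58/34=1.71)
Fill: take E (8 @ 284) → take F (14 @ 272) → take H (6 @ 114) → take A (10 @ 96) → take G (21 @ 181) → take 16/33 of C → 74.67; 75/75 used.
5 item(s) taken whole; one partial (take 16/33 of C).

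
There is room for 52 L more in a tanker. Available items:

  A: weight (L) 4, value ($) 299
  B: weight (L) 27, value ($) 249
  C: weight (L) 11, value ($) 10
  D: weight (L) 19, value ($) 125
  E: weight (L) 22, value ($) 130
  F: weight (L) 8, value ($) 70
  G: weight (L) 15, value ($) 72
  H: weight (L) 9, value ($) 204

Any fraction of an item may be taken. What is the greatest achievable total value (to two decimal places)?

848.32

Sort by value per unit weight and fill in that order.
Ratios (sorted): A 74.75, H 22.67, B 9.22, F 8.75, D 6.58, E 5.91, G 4.80, C 0.91
take A (4 @ 299); take H (9 @ 204); take B (27 @ 249); take F (8 @ 70); take 4/19 of D → 26.32. Capacity used 52/52.
Total value = 848.32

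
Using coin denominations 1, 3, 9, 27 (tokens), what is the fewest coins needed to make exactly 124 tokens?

8

Greedy: take as many of the largest coin as possible, then repeat with the remainder.
124 − 4×27→16 − 1×9→7 − 2×3→1 − 1×1→0
Total coins = 4 + 1 + 2 + 1 = 8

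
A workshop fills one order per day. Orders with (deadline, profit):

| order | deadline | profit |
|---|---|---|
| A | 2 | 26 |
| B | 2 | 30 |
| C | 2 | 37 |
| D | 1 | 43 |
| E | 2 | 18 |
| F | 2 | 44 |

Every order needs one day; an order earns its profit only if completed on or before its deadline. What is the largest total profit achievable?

Sort by profit descending; place each in the latest free slot ≤ its deadline.
By profit: F(d2,44), D(d1,43), C(d2,37), B(d2,30), A(d2,26), E(d2,18)
F→slot 2; D→slot 1; C skipped; B skipped; A skipped; E skipped.
Profit = 43 + 44 = 87

87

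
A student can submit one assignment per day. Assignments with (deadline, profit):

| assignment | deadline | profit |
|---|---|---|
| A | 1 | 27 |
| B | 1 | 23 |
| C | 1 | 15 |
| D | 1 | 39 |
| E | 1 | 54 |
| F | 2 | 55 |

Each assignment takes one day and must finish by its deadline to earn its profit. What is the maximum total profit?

109

By profit: F(d2,55), E(d1,54), D(d1,39), A(d1,27), B(d1,23), C(d1,15)
F→slot 2; E→slot 1; D skipped; A skipped; B skipped; C skipped.
Profit = 54 + 55 = 109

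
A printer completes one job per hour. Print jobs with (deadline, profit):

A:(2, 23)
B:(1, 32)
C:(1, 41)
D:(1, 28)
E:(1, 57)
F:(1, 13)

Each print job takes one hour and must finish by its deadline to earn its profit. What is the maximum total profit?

Sort by profit descending; place each in the latest free slot ≤ its deadline.
By profit: E(d1,57), C(d1,41), B(d1,32), D(d1,28), A(d2,23), F(d1,13)
E→slot 1; C skipped; B skipped; D skipped; A→slot 2; F skipped.
Profit = 57 + 23 = 80

80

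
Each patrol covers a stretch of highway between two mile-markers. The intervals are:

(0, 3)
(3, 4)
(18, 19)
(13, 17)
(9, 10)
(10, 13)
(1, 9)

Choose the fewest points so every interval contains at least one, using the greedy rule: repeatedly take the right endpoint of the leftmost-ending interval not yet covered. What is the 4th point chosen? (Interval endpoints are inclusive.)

19

Sorted: [0,3] [3,4] [1,9] [9,10] [10,13] [13,17] [18,19]
{[0,3],[3,4],[1,9]} hit by 3; {[9,10],[10,13]} hit by 10; {[13,17]} hit by 17; {[18,19]} hit by 19.
Points: 3, 10, 17, 19 (4 total).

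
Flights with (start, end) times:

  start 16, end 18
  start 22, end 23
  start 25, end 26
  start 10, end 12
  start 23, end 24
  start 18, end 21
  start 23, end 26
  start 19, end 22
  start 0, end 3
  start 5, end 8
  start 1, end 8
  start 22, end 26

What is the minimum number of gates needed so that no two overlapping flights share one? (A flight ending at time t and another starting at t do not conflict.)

The answer is the maximum number of intervals overlapping at any instant.
starts: [0, 1, 5, 10, 16, 18, 19, 22, 22, 23, 23, 25]
ends:   [3, 8, 8, 12, 18, 21, 22, 23, 24, 26, 26, 26]
s0→1 s1→2 e3→1 s5→2 e8→1 e8→0 s10→1 e12→0 s16→1 e18→0 s18→1 s19→2 e21→1 e22→0 s22→1 s22→2 e23→1 s23→2 s23→3  — peak 3.

3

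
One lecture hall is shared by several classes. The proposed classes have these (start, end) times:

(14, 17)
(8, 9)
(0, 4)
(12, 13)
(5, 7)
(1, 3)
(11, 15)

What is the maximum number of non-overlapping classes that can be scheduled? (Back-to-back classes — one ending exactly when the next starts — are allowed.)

5

Greedy by earliest finish: after sorting by end time, pick each interval compatible with the last pick.
Sorted by end: (1,3)  (0,4)  (5,7)  (8,9)  (12,13)  (11,15)  (14,17)
take (1,3); skip (0,4); take (5,7); take (8,9); take (12,13); take (14,17).
Selected 5 classes.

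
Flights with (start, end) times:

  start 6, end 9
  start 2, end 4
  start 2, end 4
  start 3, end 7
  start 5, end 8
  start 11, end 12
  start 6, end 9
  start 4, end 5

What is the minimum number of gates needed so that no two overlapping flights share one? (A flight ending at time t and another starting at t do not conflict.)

4

starts: [2, 2, 3, 4, 5, 6, 6, 11]
ends:   [4, 4, 5, 7, 8, 9, 9, 12]
s2→1 s2→2 s3→3 e4→2 e4→1 s4→2 e5→1 s5→2 s6→3 s6→4  — peak 4.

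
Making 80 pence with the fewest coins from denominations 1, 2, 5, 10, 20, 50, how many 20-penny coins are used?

80 = 1×50 + 1×20 + 1×10
Count of 20: 1

1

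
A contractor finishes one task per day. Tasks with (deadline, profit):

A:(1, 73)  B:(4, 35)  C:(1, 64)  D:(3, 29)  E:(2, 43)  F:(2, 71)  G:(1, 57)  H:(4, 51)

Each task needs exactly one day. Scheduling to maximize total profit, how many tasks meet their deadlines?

Sort by profit descending; place each in the latest free slot ≤ its deadline.
Profit order: A=73 F=71 C=64 G=57 H=51 E=43 B=35 D=29
Assign: A→slot 1, F→slot 2, C skipped, G skipped, H→slot 4, E skipped, B→slot 3, D skipped.
Slots: [1:A] [2:F] [3:B] [4:H]
4 of 8 scheduled.

4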